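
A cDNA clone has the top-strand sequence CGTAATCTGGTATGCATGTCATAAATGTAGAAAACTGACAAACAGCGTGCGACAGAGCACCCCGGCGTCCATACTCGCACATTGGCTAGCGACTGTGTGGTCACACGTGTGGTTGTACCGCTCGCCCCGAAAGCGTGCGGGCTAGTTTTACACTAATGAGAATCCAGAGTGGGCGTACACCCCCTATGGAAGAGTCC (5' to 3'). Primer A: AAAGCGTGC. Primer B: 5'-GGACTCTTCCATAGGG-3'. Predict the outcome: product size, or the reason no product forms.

Yes — a 68 bp product.

Primer A (AAAGCGTGC) matches the top strand at positions 130–138; it acts as a forward primer.
Primer B's reverse complement is CCCTATGGAAGAGTCC, matching the top strand at positions 182–197; it acts as a reverse primer.
The 3' ends face each other across positions 130–197, giving a 68 bp product.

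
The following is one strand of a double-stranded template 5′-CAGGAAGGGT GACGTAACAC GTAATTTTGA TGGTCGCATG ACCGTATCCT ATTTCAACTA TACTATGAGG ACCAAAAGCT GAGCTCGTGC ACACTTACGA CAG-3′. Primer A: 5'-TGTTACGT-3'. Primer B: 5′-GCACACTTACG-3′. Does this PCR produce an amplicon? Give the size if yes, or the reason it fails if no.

No product — the primers' 3' ends point away from each other.

Primer A (TGTTACGT) has reverse complement ACGTAACA, which matches the top strand at positions 12–19; primer A anneals to the top strand there with its 3' end pointing upstream toward position 12.
Primer B (GCACACTTACG) matches the top strand directly at positions 89–99; it anneals to the bottom strand with its 3' end pointing downstream toward position 99.
The 3' ends diverge (primer A extends toward position 1, primer B toward position 103), so the primers never converge on a shared product.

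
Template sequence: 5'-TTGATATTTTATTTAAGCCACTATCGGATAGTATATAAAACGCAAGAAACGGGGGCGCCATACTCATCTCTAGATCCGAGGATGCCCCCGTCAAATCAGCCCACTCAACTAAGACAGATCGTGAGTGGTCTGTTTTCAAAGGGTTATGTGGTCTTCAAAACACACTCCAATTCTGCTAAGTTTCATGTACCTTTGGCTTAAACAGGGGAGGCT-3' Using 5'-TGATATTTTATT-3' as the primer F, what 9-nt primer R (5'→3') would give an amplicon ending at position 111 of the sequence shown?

5'-TAGTTGAGT-3'

The forward primer binds at positions 2–13; the product's 3' end on the top strand is position 111.
The reverse primer anneals to the top strand over positions 103–111, i.e. to ACTCAACTA.
Its sequence written 5'→3' is the reverse complement: TAGTTGAGT.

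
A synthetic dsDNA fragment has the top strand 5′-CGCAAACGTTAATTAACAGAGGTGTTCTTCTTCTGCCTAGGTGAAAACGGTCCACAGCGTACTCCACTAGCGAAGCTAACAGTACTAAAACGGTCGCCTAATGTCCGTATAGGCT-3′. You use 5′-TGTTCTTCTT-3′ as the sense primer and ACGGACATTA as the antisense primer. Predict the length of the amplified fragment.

86 bp

The forward primer matches the template at positions 23–32.
Taking the reverse complement of ACGGACATTA gives TAATGTCCGT, found at positions 99–108 on the template; the primer anneals here to the top strand with its 3' end pointing upstream.
The product runs from position 23 to position 108, so its length is 108 − 23 + 1 = 86 bp.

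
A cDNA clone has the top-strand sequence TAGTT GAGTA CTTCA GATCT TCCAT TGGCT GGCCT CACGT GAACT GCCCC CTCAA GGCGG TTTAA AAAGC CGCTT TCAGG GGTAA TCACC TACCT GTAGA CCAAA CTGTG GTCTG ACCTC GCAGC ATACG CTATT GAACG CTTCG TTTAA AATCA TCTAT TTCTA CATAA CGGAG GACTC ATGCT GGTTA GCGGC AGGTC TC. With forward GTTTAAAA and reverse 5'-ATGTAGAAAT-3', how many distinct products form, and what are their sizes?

Two products: 109 bp, 24 bp

The forward primer GTTTAAAA matches the top strand at positions 60–67, 145–152.
The reverse primer's reverse complement is ATTTCTACAT, matching at positions 159–168.
Each forward site pairs with the reverse site to give a product ending at position 168: sizes 109, 24 bp.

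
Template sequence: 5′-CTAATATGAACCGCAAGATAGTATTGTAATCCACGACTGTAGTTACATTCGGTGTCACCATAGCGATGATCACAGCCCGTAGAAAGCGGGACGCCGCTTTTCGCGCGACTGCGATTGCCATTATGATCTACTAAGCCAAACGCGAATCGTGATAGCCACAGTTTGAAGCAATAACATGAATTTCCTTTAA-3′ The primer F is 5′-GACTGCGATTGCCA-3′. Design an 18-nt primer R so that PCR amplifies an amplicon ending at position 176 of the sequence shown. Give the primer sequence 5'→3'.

5'-TGTTATTGCTTCAAACTG-3'

The forward primer binds at positions 107–120; the product's 3' end on the top strand is position 176.
The reverse primer anneals to the top strand over positions 159–176, i.e. to CAGTTTGAAGCAATAACA.
Its sequence written 5'→3' is the reverse complement: TGTTATTGCTTCAAACTG.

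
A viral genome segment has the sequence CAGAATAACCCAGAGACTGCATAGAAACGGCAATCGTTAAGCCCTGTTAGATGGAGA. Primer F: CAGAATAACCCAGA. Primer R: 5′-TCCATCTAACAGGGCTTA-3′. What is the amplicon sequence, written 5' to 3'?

5'-CAGAATAACCCAGAGACTGCATAGAAACGGCAATCGTTAAGCCCTGTTAGATGGA-3'

Scanning the template, CAGAATAACCCAGA occurs at positions 1–14; this primer anneals to the bottom strand there with its 3' end pointing downstream.
Reverse complement of the reverse primer: TAAGCCCTGTTAGATGGA. This occurs on the top strand at positions 38–55.
The product is the template from position 1 through 55 (55 bp).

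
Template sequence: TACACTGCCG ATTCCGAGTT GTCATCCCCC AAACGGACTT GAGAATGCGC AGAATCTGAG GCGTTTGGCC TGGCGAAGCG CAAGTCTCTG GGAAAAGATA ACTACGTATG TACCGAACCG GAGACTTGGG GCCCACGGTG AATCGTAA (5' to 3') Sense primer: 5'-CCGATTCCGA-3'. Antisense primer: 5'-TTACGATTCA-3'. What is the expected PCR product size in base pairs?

Forward primer CCGATTCCGA is found on the top strand at positions 8–17.
Taking the reverse complement of TTACGATTCA gives TGAATCGTAA, found at positions 139–148 on the template; the primer anneals here to the top strand with its 3' end pointing upstream.
The product runs from position 8 to position 148, so its length is 148 − 8 + 1 = 141 bp.

141 bp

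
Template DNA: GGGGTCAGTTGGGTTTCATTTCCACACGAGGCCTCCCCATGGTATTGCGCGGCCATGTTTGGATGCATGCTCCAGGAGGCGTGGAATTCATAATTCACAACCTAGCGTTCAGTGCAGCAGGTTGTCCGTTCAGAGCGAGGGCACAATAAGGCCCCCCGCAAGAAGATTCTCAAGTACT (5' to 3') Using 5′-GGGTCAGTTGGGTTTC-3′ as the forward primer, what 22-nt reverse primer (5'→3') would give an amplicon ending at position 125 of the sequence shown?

5'-ACAACCTGCTGCACTGAACGCT-3'

The forward primer binds at positions 2–17; the product's 3' end on the top strand is position 125.
The reverse primer anneals to the top strand over positions 104–125, i.e. to AGCGTTCAGTGCAGCAGGTTGT.
Its sequence written 5'→3' is the reverse complement: ACAACCTGCTGCACTGAACGCT.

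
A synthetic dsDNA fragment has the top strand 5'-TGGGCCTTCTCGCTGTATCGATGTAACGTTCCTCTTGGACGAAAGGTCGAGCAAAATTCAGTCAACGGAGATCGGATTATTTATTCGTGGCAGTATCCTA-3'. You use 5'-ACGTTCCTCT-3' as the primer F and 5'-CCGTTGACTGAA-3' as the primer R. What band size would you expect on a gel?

Scanning the template, ACGTTCCTCT occurs at positions 26–35; this primer anneals to the bottom strand there with its 3' end pointing downstream.
Reverse complement of the reverse primer: TTCAGTCAACGG. This occurs on the top strand at positions 57–68.
The product runs from position 26 to position 68, so its length is 68 − 26 + 1 = 43 bp.

43 bp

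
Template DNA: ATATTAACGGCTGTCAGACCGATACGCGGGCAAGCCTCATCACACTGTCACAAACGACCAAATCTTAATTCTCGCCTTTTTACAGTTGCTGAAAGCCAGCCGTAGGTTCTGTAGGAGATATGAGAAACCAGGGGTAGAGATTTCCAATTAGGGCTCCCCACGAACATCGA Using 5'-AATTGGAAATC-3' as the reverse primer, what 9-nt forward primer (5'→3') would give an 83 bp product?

The reverse primer's reverse complement GATTTCCAATT matches the template at positions 139–149, so the product ends at position 149.
An 83 bp product then starts at position 149 − 83 + 1 = 67.
The forward primer is identical to the top strand there: AATTCTCGC.

5'-AATTCTCGC-3'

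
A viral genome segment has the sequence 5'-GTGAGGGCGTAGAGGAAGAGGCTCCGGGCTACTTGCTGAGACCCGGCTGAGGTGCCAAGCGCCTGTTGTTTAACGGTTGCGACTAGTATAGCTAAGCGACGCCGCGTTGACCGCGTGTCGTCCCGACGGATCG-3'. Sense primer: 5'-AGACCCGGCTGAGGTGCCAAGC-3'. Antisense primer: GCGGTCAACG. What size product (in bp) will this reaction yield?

76 bp

Scanning the template, AGACCCGGCTGAGGTGCCAAGC occurs at positions 39–60; this primer anneals to the bottom strand there with its 3' end pointing downstream.
The reverse primer's reverse complement is CGTTGACCGC, which matches the template at positions 105–114.
Product length = (reverse-primer end) − (forward-primer start) + 1 = 114 − 39 + 1 = 76 bp.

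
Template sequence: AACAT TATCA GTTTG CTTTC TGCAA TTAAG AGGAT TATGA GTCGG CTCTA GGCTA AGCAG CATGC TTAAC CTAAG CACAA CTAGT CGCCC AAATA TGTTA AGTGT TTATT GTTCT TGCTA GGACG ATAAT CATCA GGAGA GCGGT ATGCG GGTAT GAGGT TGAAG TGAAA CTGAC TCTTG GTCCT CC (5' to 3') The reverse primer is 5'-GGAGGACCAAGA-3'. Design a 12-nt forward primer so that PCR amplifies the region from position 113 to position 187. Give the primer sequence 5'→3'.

The reverse primer's reverse complement TCTTGGTCCTCC matches the template at positions 176–187; the product starts at position 113.
The forward primer is identical to the top strand over positions 113–124: TCTTGCTAGGAC.

5'-TCTTGCTAGGAC-3'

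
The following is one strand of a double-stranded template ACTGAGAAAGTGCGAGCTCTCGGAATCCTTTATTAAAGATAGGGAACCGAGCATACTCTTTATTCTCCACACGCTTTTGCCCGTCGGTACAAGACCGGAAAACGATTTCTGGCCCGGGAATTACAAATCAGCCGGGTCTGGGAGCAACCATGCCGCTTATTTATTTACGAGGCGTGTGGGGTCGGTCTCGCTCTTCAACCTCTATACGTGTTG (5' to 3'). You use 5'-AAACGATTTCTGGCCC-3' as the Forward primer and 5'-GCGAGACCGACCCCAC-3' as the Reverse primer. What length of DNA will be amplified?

92 bp

Scanning the template, AAACGATTTCTGGCCC occurs at positions 100–115; this primer anneals to the bottom strand there with its 3' end pointing downstream.
The reverse primer's reverse complement is GTGGGGTCGGTCTCGC, which matches the template at positions 176–191.
Amplicon spans positions 100–191: 92 bp.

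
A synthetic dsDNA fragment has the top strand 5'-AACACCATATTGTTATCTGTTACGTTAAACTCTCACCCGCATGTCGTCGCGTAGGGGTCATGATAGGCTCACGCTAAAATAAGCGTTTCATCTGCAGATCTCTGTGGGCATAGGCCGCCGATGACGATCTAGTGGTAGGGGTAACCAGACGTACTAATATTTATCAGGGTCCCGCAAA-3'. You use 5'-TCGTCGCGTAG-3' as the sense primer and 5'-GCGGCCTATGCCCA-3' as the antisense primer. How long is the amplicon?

Scanning the template, TCGTCGCGTAG occurs at positions 44–54; this primer anneals to the bottom strand there with its 3' end pointing downstream.
Taking the reverse complement of GCGGCCTATGCCCA gives TGGGCATAGGCCGC, found at positions 105–118 on the template; the primer anneals here to the top strand with its 3' end pointing upstream.
Product length = (reverse-primer end) − (forward-primer start) + 1 = 118 − 44 + 1 = 75 bp.

75 bp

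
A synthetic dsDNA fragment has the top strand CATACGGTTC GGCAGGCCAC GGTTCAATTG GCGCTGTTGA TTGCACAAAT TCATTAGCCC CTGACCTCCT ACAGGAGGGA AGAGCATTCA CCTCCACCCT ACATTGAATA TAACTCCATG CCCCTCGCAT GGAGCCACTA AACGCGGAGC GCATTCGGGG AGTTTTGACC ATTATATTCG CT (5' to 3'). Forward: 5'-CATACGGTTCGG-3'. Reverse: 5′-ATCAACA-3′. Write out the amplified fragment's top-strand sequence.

Scanning the template, CATACGGTTCGG occurs at positions 1–12; this primer anneals to the bottom strand there with its 3' end pointing downstream.
Reverse complement of the reverse primer: TGTTGAT. This occurs on the top strand at positions 35–41.
The product is the template from position 1 through 41 (41 bp).

5'-CATACGGTTCGGCAGGCCACGGTTCAATTGGCGCTGTTGAT-3'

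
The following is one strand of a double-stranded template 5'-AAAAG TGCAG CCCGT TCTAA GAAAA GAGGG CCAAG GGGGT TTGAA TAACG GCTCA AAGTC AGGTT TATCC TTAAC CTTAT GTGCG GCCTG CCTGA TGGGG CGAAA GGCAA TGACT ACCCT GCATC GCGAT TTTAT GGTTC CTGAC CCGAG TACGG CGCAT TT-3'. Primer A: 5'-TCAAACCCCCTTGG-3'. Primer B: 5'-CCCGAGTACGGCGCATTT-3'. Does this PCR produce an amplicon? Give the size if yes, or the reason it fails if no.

Primer A (TCAAACCCCCTTGG) has reverse complement CCAAGGGGGTTTGA, which matches the top strand at positions 31–44; primer A anneals to the top strand there with its 3' end pointing upstream toward position 31.
Primer B (CCCGAGTACGGCGCATTT) matches the top strand directly at positions 145–162; it anneals to the bottom strand with its 3' end pointing downstream toward position 162.
The 3' ends diverge (primer A extends toward position 1, primer B toward position 162), so the primers never converge on a shared product.

No product — the primers' 3' ends point away from each other.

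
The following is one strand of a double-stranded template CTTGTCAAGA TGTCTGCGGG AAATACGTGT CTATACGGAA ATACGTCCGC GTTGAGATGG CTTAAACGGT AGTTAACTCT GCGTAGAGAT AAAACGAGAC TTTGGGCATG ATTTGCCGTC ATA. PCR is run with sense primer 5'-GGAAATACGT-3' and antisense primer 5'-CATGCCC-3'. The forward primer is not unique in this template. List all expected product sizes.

92 bp, 74 bp

The forward primer GGAAATACGT matches the top strand at positions 19–28, 37–46.
The reverse primer's reverse complement is GGGCATG, matching at positions 104–110.
Each forward site pairs with the reverse site to give a product ending at position 110: sizes 92, 74 bp.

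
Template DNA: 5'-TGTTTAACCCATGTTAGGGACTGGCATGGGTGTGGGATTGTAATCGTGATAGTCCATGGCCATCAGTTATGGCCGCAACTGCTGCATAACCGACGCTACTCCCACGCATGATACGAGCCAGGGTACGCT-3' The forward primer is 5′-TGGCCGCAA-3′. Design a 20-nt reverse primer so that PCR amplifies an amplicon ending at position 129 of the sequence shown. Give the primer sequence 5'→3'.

The forward primer binds at positions 70–78; the product's 3' end on the top strand is position 129.
The reverse primer anneals to the top strand over positions 110–129, i.e. to GATACGAGCCAGGGTACGCT.
Its sequence written 5'→3' is the reverse complement: AGCGTACCCTGGCTCGTATC.

5'-AGCGTACCCTGGCTCGTATC-3'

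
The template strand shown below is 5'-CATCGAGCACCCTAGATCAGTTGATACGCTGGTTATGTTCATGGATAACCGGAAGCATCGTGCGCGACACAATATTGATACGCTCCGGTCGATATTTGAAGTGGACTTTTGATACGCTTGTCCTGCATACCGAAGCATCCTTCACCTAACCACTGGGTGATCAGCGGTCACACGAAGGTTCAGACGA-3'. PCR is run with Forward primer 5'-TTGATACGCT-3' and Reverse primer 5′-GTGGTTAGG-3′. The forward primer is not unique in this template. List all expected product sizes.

133 bp, 79 bp, 45 bp

The forward primer TTGATACGCT matches the top strand at positions 21–30, 75–84, 109–118.
The reverse primer's reverse complement is CCTAACCAC, matching at positions 145–153.
Each forward site pairs with the reverse site to give a product ending at position 153: sizes 133, 79, 45 bp.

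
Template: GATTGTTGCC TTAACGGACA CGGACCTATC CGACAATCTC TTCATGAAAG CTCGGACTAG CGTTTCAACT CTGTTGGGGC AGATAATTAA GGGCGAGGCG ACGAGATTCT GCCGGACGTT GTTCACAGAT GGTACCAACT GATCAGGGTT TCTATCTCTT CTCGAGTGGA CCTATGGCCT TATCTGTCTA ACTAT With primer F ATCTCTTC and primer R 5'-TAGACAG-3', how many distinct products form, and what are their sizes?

Two products: 155 bp, 37 bp

The forward primer ATCTCTTC matches the top strand at positions 36–43, 154–161.
The reverse primer's reverse complement is CTGTCTA, matching at positions 184–190.
Each forward site pairs with the reverse site to give a product ending at position 190: sizes 155, 37 bp.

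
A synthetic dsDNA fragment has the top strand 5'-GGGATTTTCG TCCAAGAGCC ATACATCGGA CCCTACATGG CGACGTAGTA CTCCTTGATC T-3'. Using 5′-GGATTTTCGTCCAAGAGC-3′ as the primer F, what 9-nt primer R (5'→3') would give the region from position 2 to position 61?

The product's 3' end on the top strand is position 61.
The reverse primer anneals to the top strand over positions 53–61, i.e. to CCTTGATCT.
Its sequence written 5'→3' is the reverse complement: AGATCAAGG.

5'-AGATCAAGG-3'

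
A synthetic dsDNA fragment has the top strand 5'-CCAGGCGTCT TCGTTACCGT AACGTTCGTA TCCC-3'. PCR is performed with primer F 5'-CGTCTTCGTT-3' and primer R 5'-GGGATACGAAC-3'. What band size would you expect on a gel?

The forward primer matches the template at positions 6–15.
Taking the reverse complement of GGGATACGAAC gives GTTCGTATCCC, found at positions 24–34 on the template; the primer anneals here to the top strand with its 3' end pointing upstream.
Amplicon spans positions 6–34: 29 bp.

29 bp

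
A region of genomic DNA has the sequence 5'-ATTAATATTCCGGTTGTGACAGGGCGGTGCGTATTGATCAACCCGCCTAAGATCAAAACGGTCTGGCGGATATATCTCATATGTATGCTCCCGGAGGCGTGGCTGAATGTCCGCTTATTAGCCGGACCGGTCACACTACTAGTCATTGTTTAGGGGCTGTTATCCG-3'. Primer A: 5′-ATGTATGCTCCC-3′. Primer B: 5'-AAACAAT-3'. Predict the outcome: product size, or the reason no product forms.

Primer A (ATGTATGCTCCC) matches the top strand at positions 81–92; it acts as a forward primer.
Primer B's reverse complement is ATTGTTT, matching the top strand at positions 145–151; it acts as a reverse primer.
The 3' ends face each other across positions 81–151, giving a 71 bp product.

Yes — a 71 bp product.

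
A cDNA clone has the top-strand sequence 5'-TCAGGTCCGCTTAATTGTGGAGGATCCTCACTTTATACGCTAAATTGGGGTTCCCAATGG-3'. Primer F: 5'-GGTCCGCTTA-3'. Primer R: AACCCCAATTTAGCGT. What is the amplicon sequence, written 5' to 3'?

5'-GGTCCGCTTAATTGTGGAGGATCCTCACTTTATACGCTAAATTGGGGTT-3'

The forward primer matches the template at positions 4–13.
The reverse primer's reverse complement is ACGCTAAATTGGGGTT, which matches the template at positions 37–52.
The product is the template from position 4 through 52 (49 bp).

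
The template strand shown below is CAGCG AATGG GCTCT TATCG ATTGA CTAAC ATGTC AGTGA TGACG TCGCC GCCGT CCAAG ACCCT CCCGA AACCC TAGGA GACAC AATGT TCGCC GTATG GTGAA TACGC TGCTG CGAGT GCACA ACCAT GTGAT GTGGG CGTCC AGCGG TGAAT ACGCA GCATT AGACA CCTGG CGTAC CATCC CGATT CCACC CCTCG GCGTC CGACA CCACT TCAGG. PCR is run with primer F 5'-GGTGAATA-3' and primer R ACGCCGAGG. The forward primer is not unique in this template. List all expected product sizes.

The forward primer GGTGAATA matches the top strand at positions 100–107, 149–156.
The reverse primer's reverse complement is CCTCGGCGT, matching at positions 196–204.
Each forward site pairs with the reverse site to give a product ending at position 204: sizes 105, 56 bp.

105 bp, 56 bp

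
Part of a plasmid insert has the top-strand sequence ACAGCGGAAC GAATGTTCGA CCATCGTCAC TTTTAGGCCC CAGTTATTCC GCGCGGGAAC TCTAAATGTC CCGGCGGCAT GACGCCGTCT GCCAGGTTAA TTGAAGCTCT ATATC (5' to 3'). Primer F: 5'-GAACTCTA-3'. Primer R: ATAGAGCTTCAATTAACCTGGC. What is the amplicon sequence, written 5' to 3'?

5'-GAACTCTAAATGTCCCGGCGGCATGACGCCGTCTGCCAGGTTAATTGAAGCTCTAT-3'

Forward primer GAACTCTA is found on the top strand at positions 57–64.
Reverse complement of the reverse primer: GCCAGGTTAATTGAAGCTCTAT. This occurs on the top strand at positions 91–112.
The product is the template from position 57 through 112 (56 bp).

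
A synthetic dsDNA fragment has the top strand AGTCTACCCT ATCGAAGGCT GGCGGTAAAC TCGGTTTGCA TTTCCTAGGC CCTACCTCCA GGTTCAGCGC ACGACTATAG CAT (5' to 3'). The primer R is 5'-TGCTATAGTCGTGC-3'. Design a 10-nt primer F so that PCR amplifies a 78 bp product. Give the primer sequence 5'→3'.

5'-TACCCTATCG-3'

The reverse primer's reverse complement GCACGACTATAGCA matches the template at positions 69–82, so the product ends at position 82.
A 78 bp product then starts at position 82 − 78 + 1 = 5.
The forward primer is identical to the top strand there: TACCCTATCG.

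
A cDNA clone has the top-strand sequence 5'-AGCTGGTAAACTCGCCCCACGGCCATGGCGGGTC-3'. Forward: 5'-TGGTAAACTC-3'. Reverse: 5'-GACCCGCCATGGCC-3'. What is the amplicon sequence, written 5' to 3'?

The forward primer matches the template at positions 4–13.
Taking the reverse complement of GACCCGCCATGGCC gives GGCCATGGCGGGTC, found at positions 21–34 on the template; the primer anneals here to the top strand with its 3' end pointing upstream.
The product is the template from position 4 through 34 (31 bp).

5'-TGGTAAACTCGCCCCACGGCCATGGCGGGTC-3'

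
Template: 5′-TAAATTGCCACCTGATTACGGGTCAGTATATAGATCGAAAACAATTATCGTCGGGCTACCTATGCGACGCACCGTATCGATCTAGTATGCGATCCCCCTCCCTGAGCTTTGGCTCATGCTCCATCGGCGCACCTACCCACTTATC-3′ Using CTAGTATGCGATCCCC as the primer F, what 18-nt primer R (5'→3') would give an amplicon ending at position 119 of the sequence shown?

The forward primer binds at positions 82–97; the product's 3' end on the top strand is position 119.
The reverse primer anneals to the top strand over positions 102–119, i.e. to CTGAGCTTTGGCTCATGC.
Its sequence written 5'→3' is the reverse complement: GCATGAGCCAAAGCTCAG.

5'-GCATGAGCCAAAGCTCAG-3'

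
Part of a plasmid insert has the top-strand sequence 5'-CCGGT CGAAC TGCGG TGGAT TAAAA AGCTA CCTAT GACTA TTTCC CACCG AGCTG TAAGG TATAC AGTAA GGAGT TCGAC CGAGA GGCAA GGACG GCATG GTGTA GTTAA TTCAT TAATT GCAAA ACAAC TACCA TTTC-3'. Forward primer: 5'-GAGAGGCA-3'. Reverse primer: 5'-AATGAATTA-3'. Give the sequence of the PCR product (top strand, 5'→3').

5'-GAGAGGCAAGGACGGCATGGTGTAGTTAATTCATT-3'

The forward primer matches the template at positions 82–89.
The reverse primer's reverse complement is TAATTCATT, which matches the template at positions 108–116.
The product is the template from position 82 through 116 (35 bp).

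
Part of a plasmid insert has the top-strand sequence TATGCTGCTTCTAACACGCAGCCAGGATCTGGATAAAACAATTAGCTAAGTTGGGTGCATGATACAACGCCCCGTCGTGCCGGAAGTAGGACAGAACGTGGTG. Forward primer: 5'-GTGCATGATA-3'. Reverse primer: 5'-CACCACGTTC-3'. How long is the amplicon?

Scanning the template, GTGCATGATA occurs at positions 55–64; this primer anneals to the bottom strand there with its 3' end pointing downstream.
Reverse complement of the reverse primer: GAACGTGGTG. This occurs on the top strand at positions 94–103.
Product length = (reverse-primer end) − (forward-primer start) + 1 = 103 − 55 + 1 = 49 bp.

49 bp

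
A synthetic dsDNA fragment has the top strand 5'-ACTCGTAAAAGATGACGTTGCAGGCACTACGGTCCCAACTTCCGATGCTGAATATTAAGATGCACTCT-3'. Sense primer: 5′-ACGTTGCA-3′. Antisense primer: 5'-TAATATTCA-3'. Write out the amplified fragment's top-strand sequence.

Forward primer ACGTTGCA is found on the top strand at positions 15–22.
The reverse primer's reverse complement is TGAATATTA, which matches the template at positions 49–57.
The product is the template from position 15 through 57 (43 bp).

5'-ACGTTGCAGGCACTACGGTCCCAACTTCCGATGCTGAATATTA-3'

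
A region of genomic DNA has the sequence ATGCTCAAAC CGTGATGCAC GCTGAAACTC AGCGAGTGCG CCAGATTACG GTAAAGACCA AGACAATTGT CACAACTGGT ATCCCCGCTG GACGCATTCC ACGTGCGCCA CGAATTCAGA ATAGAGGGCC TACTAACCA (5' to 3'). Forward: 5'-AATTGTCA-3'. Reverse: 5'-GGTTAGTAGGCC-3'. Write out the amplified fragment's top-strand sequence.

5'-AATTGTCACAACTGGTATCCCCGCTGGACGCATTCCACGTGCGCCACGAATTCAGAATAGAGGGCCTACTAACC-3'

Scanning the template, AATTGTCA occurs at positions 65–72; this primer anneals to the bottom strand there with its 3' end pointing downstream.
The reverse primer's reverse complement is GGCCTACTAACC, which matches the template at positions 127–138.
The product is the template from position 65 through 138 (74 bp).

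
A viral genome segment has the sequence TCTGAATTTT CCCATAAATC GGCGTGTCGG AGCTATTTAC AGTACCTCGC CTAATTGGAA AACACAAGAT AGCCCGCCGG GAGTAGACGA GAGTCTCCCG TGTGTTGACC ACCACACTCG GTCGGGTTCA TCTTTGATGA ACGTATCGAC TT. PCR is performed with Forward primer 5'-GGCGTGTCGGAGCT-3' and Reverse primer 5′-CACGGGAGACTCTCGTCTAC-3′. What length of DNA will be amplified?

82 bp

Forward primer GGCGTGTCGGAGCT is found on the top strand at positions 21–34.
The reverse primer's reverse complement is GTAGACGAGAGTCTCCCGTG, which matches the template at positions 83–102.
Product length = (reverse-primer end) − (forward-primer start) + 1 = 102 − 21 + 1 = 82 bp.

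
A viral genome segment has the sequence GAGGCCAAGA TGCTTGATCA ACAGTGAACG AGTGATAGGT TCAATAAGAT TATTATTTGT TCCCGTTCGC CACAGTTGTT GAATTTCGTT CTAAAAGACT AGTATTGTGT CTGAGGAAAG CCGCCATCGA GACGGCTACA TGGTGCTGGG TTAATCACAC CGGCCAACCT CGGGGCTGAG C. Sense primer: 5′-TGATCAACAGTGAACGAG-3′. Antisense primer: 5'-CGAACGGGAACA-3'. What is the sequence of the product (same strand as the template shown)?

5'-TGATCAACAGTGAACGAGTGATAGGTTCAATAAGATTATTATTTGTTCCCGTTCG-3'

Forward primer TGATCAACAGTGAACGAG is found on the top strand at positions 15–32.
Taking the reverse complement of CGAACGGGAACA gives TGTTCCCGTTCG, found at positions 58–69 on the template; the primer anneals here to the top strand with its 3' end pointing upstream.
The product is the template from position 15 through 69 (55 bp).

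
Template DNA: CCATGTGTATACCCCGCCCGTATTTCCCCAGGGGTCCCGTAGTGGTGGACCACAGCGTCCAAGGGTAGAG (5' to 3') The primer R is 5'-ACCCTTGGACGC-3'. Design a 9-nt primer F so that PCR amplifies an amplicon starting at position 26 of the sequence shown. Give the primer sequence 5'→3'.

5'-CCCCAGGGG-3'

The reverse primer's reverse complement GCGTCCAAGGGT matches the template at positions 55–66; the product starts at position 26.
The forward primer is identical to the top strand over positions 26–34: CCCCAGGGG.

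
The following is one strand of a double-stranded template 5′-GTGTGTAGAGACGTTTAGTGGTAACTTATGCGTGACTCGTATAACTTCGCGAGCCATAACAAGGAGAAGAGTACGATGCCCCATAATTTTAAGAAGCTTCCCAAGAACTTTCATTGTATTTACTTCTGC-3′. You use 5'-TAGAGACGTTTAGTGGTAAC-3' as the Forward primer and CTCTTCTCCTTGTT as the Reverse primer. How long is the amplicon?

66 bp

Forward primer TAGAGACGTTTAGTGGTAAC is found on the top strand at positions 6–25.
Taking the reverse complement of CTCTTCTCCTTGTT gives AACAAGGAGAAGAG, found at positions 58–71 on the template; the primer anneals here to the top strand with its 3' end pointing upstream.
The product runs from position 6 to position 71, so its length is 71 − 6 + 1 = 66 bp.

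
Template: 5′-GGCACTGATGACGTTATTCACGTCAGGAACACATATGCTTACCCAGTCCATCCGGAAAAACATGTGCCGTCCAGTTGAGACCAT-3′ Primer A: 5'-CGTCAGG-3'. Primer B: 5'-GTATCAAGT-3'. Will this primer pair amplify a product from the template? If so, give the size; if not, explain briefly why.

Primer B (GTATCAAGT) does not match the top strand, and its reverse complement ACTTGATAC does not match either.
With no annealing site for primer B, no amplification occurs.

No product — primer B has no binding site in the template.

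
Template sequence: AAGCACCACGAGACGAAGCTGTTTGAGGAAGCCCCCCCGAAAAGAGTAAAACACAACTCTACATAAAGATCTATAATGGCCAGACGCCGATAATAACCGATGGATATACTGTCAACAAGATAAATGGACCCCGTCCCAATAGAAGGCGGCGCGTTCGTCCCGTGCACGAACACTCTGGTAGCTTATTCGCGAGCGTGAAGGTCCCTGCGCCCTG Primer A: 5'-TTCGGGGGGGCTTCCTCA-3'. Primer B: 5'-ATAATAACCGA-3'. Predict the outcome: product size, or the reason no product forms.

No product — the primers' 3' ends point away from each other.

Primer A (TTCGGGGGGGCTTCCTCA) has reverse complement TGAGGAAGCCCCCCCGAA, which matches the top strand at positions 24–41; primer A anneals to the top strand there with its 3' end pointing upstream toward position 24.
Primer B (ATAATAACCGA) matches the top strand directly at positions 90–100; it anneals to the bottom strand with its 3' end pointing downstream toward position 100.
The 3' ends diverge (primer A extends toward position 1, primer B toward position 214), so the primers never converge on a shared product.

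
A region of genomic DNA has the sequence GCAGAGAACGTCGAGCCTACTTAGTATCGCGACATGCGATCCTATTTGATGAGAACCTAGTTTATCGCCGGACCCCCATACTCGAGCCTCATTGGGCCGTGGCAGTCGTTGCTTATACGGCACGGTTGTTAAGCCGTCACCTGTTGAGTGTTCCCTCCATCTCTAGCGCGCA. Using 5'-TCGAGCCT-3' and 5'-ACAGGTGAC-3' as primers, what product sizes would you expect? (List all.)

134 bp, 63 bp

The forward primer TCGAGCCT matches the top strand at positions 11–18, 82–89.
The reverse primer's reverse complement is GTCACCTGT, matching at positions 136–144.
Each forward site pairs with the reverse site to give a product ending at position 144: sizes 134, 63 bp.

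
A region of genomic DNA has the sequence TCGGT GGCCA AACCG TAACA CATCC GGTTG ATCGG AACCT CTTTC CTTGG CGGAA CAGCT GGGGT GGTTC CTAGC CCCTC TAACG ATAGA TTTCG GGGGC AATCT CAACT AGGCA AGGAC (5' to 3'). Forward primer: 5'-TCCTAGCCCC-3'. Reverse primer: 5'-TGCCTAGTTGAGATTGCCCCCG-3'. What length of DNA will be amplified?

Scanning the template, TCCTAGCCCC occurs at positions 69–78; this primer anneals to the bottom strand there with its 3' end pointing downstream.
Reverse complement of the reverse primer: CGGGGGCAATCTCAACTAGGCA. This occurs on the top strand at positions 94–115.
Amplicon spans positions 69–115: 47 bp.

47 bp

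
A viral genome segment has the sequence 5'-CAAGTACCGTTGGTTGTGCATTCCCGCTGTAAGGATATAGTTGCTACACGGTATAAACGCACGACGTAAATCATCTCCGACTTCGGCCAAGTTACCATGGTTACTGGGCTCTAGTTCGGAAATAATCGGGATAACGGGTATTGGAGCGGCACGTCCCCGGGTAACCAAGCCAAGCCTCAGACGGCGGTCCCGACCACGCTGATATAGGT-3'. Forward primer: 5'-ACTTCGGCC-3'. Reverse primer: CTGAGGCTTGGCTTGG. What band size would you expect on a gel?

101 bp

Forward primer ACTTCGGCC is found on the top strand at positions 80–88.
Reverse complement of the reverse primer: CCAAGCCAAGCCTCAG. This occurs on the top strand at positions 165–180.
Product length = (reverse-primer end) − (forward-primer start) + 1 = 180 − 80 + 1 = 101 bp.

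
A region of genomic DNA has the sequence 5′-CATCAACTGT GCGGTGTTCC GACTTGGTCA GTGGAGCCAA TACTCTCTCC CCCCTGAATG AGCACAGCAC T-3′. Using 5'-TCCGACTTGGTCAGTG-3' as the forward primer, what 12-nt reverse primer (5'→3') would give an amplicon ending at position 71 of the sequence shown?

5'-AGTGCTGTGCTC-3'

The forward primer binds at positions 18–33; the product's 3' end on the top strand is position 71.
The reverse primer anneals to the top strand over positions 60–71, i.e. to GAGCACAGCACT.
Its sequence written 5'→3' is the reverse complement: AGTGCTGTGCTC.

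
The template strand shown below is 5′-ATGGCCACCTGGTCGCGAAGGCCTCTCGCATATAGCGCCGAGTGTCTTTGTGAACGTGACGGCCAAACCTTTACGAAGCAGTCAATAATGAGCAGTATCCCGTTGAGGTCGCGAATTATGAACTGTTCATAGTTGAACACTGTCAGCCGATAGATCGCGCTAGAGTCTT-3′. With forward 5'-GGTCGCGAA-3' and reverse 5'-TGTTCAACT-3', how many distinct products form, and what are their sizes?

The forward primer GGTCGCGAA matches the top strand at positions 11–19, 107–115.
The reverse primer's reverse complement is AGTTGAACA, matching at positions 131–139.
Each forward site pairs with the reverse site to give a product ending at position 139: sizes 129, 33 bp.

Two products: 129 bp, 33 bp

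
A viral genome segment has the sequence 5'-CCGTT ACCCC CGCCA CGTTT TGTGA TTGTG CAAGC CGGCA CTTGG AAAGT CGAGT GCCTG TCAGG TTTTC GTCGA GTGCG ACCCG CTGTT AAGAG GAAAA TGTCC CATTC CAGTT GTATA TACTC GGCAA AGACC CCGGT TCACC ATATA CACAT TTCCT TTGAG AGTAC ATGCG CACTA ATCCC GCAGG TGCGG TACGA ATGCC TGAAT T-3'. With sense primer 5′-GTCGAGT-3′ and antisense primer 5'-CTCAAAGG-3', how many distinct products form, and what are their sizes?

Two products: 117 bp, 95 bp

The forward primer GTCGAGT matches the top strand at positions 49–55, 71–77.
The reverse primer's reverse complement is CCTTTGAG, matching at positions 158–165.
Each forward site pairs with the reverse site to give a product ending at position 165: sizes 117, 95 bp.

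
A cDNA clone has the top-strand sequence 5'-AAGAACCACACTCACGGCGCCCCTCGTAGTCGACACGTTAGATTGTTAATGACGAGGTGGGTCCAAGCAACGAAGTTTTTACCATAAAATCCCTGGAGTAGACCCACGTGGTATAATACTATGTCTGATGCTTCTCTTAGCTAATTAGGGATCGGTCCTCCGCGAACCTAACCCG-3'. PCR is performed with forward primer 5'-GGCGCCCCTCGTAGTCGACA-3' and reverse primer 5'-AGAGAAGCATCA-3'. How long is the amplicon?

The forward primer matches the template at positions 16–35.
Taking the reverse complement of AGAGAAGCATCA gives TGATGCTTCTCT, found at positions 126–137 on the template; the primer anneals here to the top strand with its 3' end pointing upstream.
Amplicon spans positions 16–137: 122 bp.

122 bp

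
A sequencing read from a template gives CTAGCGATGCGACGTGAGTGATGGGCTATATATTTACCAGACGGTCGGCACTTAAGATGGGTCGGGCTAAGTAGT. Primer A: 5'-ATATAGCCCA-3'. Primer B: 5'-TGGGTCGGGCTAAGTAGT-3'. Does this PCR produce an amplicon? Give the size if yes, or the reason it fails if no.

No product — the primers' 3' ends point away from each other.

Primer A (ATATAGCCCA) has reverse complement TGGGCTATAT, which matches the top strand at positions 22–31; primer A anneals to the top strand there with its 3' end pointing upstream toward position 22.
Primer B (TGGGTCGGGCTAAGTAGT) matches the top strand directly at positions 58–75; it anneals to the bottom strand with its 3' end pointing downstream toward position 75.
The 3' ends diverge (primer A extends toward position 1, primer B toward position 75), so the primers never converge on a shared product.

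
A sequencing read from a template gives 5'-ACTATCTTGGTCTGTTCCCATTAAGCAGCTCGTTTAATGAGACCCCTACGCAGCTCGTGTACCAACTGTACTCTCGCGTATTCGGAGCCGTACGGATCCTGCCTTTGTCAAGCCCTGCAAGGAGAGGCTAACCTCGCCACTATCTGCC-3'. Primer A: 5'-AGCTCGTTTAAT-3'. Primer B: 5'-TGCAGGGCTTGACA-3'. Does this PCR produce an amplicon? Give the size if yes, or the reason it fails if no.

Primer A (AGCTCGTTTAAT) matches the top strand at positions 27–38; it acts as a forward primer.
Primer B's reverse complement is TGTCAAGCCCTGCA, matching the top strand at positions 106–119; it acts as a reverse primer.
The 3' ends face each other across positions 27–119, giving a 93 bp product.

Yes — a 93 bp product.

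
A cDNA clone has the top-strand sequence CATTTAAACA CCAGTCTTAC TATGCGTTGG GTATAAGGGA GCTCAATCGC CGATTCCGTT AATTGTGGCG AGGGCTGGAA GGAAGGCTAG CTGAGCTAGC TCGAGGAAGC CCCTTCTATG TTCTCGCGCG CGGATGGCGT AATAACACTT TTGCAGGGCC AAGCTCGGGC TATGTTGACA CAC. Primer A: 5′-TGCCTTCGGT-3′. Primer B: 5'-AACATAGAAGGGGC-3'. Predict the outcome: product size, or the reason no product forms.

Primer A (TGCCTTCGGT) does not match the top strand, and its reverse complement ACCGAAGGCA does not match either.
With no annealing site for primer A, no amplification occurs.

No product — primer A has no binding site in the template.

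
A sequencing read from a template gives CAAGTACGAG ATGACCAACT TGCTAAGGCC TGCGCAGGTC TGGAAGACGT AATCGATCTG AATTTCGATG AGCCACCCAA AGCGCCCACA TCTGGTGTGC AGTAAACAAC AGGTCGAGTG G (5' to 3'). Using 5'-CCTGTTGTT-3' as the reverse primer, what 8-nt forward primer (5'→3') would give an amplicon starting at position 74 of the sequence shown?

5'-CACCCAAA-3'

The reverse primer's reverse complement AACAACAGG matches the template at positions 105–113; the product starts at position 74.
The forward primer is identical to the top strand over positions 74–81: CACCCAAA.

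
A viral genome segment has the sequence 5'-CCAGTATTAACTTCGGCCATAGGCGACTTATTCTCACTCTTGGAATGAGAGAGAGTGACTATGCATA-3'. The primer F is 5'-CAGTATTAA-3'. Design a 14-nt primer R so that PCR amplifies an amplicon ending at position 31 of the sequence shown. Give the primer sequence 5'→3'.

The forward primer binds at positions 2–10; the product's 3' end on the top strand is position 31.
The reverse primer anneals to the top strand over positions 18–31, i.e. to CATAGGCGACTTAT.
Its sequence written 5'→3' is the reverse complement: ATAAGTCGCCTATG.

5'-ATAAGTCGCCTATG-3'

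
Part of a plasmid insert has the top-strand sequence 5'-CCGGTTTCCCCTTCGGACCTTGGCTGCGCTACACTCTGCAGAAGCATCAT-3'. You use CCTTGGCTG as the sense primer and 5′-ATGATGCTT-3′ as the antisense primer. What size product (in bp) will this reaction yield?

33 bp

Forward primer CCTTGGCTG is found on the top strand at positions 18–26.
Taking the reverse complement of ATGATGCTT gives AAGCATCAT, found at positions 42–50 on the template; the primer anneals here to the top strand with its 3' end pointing upstream.
Amplicon spans positions 18–50: 33 bp.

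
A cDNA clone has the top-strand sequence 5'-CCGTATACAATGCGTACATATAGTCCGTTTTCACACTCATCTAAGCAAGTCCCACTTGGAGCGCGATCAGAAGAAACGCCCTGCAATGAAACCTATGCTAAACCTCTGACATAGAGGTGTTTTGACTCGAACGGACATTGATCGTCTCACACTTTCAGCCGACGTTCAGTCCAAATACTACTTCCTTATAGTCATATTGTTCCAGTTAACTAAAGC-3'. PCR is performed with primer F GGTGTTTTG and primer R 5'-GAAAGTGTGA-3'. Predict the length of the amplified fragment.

The forward primer matches the template at positions 116–124.
Reverse complement of the reverse primer: TCACACTTTC. This occurs on the top strand at positions 147–156.
Amplicon spans positions 116–156: 41 bp.

41 bp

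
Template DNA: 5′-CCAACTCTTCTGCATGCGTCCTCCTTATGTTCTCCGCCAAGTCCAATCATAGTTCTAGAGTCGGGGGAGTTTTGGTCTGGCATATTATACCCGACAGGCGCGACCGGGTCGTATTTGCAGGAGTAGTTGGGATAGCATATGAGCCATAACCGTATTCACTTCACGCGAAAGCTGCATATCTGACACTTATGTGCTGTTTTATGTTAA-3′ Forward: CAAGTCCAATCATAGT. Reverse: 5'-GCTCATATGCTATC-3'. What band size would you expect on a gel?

Scanning the template, CAAGTCCAATCATAGT occurs at positions 38–53; this primer anneals to the bottom strand there with its 3' end pointing downstream.
Reverse complement of the reverse primer: GATAGCATATGAGC. This occurs on the top strand at positions 131–144.
Amplicon spans positions 38–144: 107 bp.

107 bp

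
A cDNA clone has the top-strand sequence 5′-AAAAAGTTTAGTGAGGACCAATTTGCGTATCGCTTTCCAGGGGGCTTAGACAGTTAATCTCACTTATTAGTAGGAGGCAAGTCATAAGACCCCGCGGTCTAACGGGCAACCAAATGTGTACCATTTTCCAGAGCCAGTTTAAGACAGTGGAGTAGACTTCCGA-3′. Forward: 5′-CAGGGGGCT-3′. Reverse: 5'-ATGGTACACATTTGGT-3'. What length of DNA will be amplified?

Scanning the template, CAGGGGGCT occurs at positions 38–46; this primer anneals to the bottom strand there with its 3' end pointing downstream.
Reverse complement of the reverse primer: ACCAAATGTGTACCAT. This occurs on the top strand at positions 109–124.
The product runs from position 38 to position 124, so its length is 124 − 38 + 1 = 87 bp.

87 bp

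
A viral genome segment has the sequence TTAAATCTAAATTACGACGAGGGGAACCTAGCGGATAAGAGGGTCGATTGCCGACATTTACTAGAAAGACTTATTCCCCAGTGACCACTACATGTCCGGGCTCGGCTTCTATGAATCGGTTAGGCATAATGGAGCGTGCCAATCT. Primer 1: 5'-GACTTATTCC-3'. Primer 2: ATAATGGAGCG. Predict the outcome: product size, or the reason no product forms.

Primer 1 (GACTTATTCC) matches the top strand at positions 68–77 (3' end points downstream).
Primer 2 (ATAATGGAGCG) also matches the top strand directly, at positions 126–136 — its reverse complement CGCTCCATTAT is not present.
Both primers anneal to the bottom strand with 3' ends pointing the same way, so neither can prime synthesis back toward the other.

No product — both primers anneal to the same strand and extend in the same direction.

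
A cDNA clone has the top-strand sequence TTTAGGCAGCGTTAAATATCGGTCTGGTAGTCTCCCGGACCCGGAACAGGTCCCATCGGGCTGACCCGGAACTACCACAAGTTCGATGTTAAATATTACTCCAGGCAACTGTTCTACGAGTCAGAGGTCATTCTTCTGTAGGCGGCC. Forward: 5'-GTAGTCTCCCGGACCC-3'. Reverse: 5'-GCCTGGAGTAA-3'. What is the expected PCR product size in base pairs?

80 bp

Forward primer GTAGTCTCCCGGACCC is found on the top strand at positions 27–42.
Reverse complement of the reverse primer: TTACTCCAGGC. This occurs on the top strand at positions 96–106.
Product length = (reverse-primer end) − (forward-primer start) + 1 = 106 − 27 + 1 = 80 bp.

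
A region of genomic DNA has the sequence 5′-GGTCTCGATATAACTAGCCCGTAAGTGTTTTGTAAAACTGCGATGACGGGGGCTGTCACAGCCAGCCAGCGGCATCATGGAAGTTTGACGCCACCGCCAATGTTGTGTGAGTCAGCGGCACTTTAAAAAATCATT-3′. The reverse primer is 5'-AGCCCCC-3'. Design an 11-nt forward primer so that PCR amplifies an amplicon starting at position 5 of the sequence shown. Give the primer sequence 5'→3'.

The reverse primer's reverse complement GGGGGCT matches the template at positions 48–54; the product starts at position 5.
The forward primer is identical to the top strand over positions 5–15: TCGATATAACT.

5'-TCGATATAACT-3'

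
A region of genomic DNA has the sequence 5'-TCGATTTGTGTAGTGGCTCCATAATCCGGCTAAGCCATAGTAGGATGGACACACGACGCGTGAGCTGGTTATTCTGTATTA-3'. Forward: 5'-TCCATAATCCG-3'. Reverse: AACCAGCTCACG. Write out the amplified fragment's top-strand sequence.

5'-TCCATAATCCGGCTAAGCCATAGTAGGATGGACACACGACGCGTGAGCTGGTT-3'

The forward primer matches the template at positions 18–28.
Taking the reverse complement of AACCAGCTCACG gives CGTGAGCTGGTT, found at positions 59–70 on the template; the primer anneals here to the top strand with its 3' end pointing upstream.
The product is the template from position 18 through 70 (53 bp).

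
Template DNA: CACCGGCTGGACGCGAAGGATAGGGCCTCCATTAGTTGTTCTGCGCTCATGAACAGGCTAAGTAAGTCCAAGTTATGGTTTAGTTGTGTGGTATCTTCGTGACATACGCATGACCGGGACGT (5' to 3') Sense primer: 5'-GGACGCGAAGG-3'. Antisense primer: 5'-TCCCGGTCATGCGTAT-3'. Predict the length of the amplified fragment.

111 bp

Forward primer GGACGCGAAGG is found on the top strand at positions 9–19.
Taking the reverse complement of TCCCGGTCATGCGTAT gives ATACGCATGACCGGGA, found at positions 104–119 on the template; the primer anneals here to the top strand with its 3' end pointing upstream.
Product length = (reverse-primer end) − (forward-primer start) + 1 = 119 − 9 + 1 = 111 bp.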